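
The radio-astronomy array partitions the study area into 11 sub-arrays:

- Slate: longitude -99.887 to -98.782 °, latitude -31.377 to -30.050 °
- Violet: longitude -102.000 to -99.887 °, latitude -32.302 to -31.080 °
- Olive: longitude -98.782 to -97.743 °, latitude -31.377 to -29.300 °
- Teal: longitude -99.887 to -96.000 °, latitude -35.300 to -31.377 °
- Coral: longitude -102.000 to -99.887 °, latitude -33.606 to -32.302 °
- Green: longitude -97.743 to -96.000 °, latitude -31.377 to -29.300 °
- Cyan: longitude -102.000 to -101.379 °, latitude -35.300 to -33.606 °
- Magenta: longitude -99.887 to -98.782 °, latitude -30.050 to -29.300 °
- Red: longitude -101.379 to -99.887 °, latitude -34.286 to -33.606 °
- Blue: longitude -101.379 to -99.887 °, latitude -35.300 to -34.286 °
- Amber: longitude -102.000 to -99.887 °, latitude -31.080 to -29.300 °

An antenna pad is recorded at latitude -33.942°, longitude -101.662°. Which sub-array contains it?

Cyan

The point has longitude = -101.662 and latitude = -33.942.
Only Cyan satisfies -102.000 ≤ longitude ≤ -101.379 and -35.300 ≤ latitude ≤ -33.606.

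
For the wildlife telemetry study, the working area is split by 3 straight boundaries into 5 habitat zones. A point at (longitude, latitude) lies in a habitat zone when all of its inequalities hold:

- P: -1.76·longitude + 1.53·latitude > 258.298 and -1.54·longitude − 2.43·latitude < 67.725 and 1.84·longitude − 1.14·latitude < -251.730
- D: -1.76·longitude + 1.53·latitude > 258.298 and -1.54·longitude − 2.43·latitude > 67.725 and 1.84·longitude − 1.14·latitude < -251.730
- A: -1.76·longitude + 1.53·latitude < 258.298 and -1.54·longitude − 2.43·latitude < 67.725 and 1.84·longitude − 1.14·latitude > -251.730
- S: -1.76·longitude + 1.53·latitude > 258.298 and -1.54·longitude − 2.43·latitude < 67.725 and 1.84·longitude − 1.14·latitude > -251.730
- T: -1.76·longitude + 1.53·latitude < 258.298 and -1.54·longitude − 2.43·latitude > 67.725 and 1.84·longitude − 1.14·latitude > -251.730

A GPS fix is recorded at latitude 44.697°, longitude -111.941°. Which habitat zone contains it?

P

-1.76·-111.941 + 1.53·44.697 = 265.403, which is > 258.298
-1.54·-111.941 − 2.43·44.697 = 63.775, which is < 67.725
1.84·-111.941 − 1.14·44.697 = -256.926, which is < -251.730
This sign pattern matches P.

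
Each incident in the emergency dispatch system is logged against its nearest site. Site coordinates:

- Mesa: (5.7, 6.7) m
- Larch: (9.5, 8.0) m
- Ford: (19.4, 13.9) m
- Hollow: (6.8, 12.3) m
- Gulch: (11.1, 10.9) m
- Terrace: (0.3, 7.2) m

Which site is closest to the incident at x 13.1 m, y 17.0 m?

Gulch

Squared distances to each site:
Mesa: 160.850; Larch: 93.960; Ford: 49.300; Hollow: 61.780; Gulch: 41.210; Terrace: 259.880.
Minimum at Gulch.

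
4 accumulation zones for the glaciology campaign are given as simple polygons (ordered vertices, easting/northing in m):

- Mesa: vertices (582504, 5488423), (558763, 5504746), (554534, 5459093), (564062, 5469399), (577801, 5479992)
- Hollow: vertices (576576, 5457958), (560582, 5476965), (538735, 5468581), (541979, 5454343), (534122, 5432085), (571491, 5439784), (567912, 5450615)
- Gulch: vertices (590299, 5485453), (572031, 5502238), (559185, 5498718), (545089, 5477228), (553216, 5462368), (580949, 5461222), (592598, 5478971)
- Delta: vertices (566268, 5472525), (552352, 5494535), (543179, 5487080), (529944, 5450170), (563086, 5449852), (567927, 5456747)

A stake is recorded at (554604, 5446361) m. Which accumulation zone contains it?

Cast a ray rightward from (554604, 5446361). For each polygon, the edges (by vertex number in listed order) whose endpoints lie on opposite sides of northing = 5446361, where each meets that height, and whether that is right or left of the point:
Mesa: no edge straddles that height → 0 crossings.
Hollow: 4–5 at easting≈539161.4 (left), 6–7 at easting≈569317.7 (right) → 1 crossing.
Gulch: no edge straddles that height → 0 crossings.
Delta: no edge straddles that height → 0 crossings.
Only Hollow has an odd count, so the point is inside Hollow.

Hollow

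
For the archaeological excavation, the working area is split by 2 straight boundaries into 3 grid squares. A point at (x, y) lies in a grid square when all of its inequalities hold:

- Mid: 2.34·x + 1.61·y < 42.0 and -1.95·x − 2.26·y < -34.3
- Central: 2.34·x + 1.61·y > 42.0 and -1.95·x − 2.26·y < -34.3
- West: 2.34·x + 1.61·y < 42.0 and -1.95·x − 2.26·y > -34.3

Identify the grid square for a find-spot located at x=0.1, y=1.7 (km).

2.34·0.1 + 1.61·1.7 = 2.971, which is < 42.0
-1.95·0.1 − 2.26·1.7 = -4.037, which is > -34.3
This sign pattern matches West.

West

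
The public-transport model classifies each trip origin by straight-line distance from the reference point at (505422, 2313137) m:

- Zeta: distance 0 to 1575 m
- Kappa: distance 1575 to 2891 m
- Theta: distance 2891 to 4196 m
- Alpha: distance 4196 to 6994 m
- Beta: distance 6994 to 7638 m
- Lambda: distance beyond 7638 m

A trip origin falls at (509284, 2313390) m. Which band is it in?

Distance = √((509284−505422)² + (2313390−2313137)²) = √(14915044.000 + 64009.000) = 3870.278 m.
2891 ≤ 3870.278 < 4196 → Theta.

Theta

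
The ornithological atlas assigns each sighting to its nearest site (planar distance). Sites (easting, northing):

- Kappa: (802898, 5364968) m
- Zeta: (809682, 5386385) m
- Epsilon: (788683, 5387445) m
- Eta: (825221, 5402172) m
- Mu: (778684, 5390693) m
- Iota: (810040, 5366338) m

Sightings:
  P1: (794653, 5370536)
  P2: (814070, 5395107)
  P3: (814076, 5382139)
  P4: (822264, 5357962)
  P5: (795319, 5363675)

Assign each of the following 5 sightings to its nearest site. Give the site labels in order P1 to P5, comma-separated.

Kappa, Zeta, Zeta, Iota, Kappa

P1 → Kappa (d²=98982649.00)
P2 → Zeta (d²=95327828.00)
P3 → Zeta (d²=37335752.00)
P4 → Iota (d²=219583552.00)
P5 → Kappa (d²=59113090.00)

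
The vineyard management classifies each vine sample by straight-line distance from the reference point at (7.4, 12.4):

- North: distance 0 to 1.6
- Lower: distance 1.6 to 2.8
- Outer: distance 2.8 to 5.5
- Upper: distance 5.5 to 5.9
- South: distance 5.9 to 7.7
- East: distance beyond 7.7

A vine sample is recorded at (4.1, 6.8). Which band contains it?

South

Distance = √((4.1−7.4)² + (6.8−12.4)²) = √(10.890 + 31.360) = 6.500.
5.9 ≤ 6.500 < 7.7 → South.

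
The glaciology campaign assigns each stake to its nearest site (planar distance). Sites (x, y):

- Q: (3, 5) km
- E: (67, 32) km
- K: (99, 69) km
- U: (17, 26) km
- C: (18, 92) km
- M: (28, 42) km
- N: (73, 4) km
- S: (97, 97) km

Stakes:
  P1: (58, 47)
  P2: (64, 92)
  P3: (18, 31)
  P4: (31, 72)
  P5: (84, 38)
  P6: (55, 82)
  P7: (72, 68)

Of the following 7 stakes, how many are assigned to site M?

0

P1 → E
P2 → S
P3 → U
P4 → C
P5 → E
P6 → C
P7 → K
0 of the 7 go to M.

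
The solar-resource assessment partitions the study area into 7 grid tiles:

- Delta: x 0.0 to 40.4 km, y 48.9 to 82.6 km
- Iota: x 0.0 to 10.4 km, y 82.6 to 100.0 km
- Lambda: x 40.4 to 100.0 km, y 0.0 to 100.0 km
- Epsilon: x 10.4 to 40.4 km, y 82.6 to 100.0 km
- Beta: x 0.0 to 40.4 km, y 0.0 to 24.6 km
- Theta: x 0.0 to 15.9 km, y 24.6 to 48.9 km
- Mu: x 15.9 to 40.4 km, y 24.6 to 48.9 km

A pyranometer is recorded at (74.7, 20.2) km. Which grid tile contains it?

The point has x = 74.7 and y = 20.2.
Only Lambda satisfies 40.4 ≤ x ≤ 100.0 and 0.0 ≤ y ≤ 100.0.

Lambda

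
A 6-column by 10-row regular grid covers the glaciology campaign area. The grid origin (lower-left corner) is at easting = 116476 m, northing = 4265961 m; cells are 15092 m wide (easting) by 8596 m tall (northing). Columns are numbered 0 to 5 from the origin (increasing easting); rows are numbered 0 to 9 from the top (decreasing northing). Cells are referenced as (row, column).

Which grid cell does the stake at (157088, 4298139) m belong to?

(6, 2)

Column index: ⌊(157088 − 116476) / 15092⌋ = ⌊2.691⌋ = 2
Row offset from origin: ⌊(4298139 − 4265961) / 8596⌋ = ⌊3.743⌋ = 3 → row 6 (counted from top)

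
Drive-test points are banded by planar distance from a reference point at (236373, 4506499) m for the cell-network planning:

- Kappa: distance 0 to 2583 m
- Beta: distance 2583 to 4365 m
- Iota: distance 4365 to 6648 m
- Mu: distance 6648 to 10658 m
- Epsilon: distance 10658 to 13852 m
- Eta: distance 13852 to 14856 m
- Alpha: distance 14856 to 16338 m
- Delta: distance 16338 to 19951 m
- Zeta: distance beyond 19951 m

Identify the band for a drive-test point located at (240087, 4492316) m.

Distance = √((240087−236373)² + (4492316−4506499)²) = √(13793796.000 + 201157489.000) = 14661.217 m.
13852 ≤ 14661.217 < 14856 → Eta.

Eta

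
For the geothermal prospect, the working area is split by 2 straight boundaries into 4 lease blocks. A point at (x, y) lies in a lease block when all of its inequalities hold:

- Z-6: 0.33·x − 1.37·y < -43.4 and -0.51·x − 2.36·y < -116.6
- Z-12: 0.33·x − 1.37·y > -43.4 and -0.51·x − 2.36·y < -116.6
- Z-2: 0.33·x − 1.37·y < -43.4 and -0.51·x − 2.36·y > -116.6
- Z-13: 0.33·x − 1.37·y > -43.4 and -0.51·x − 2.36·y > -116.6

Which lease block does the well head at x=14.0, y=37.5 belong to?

Z-2

0.33·14.0 − 1.37·37.5 = -46.755, which is < -43.4
-0.51·14.0 − 2.36·37.5 = -95.640, which is > -116.6
This sign pattern matches Z-2.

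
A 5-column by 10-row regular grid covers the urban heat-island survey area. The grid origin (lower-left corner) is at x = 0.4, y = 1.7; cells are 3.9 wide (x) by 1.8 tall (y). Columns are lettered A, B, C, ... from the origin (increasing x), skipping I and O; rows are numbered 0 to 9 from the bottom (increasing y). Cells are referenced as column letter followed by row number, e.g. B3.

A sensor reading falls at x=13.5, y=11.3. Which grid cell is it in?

D5

Column index: ⌊(13.5 − 0.4) / 3.9⌋ = ⌊3.359⌋ = 3 → column D
Row offset from origin: ⌊(11.3 − 1.7) / 1.8⌋ = ⌊5.333⌋ = 5 → row 5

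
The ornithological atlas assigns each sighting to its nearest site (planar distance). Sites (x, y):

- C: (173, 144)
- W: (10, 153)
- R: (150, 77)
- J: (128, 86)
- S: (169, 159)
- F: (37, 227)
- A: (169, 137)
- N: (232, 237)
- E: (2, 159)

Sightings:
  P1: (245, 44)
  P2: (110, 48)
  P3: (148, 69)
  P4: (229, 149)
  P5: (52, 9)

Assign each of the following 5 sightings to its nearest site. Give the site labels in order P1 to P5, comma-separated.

R, J, R, C, J

P1 → R (d²=10114.00)
P2 → J (d²=1768.00)
P3 → R (d²=68.00)
P4 → C (d²=3161.00)
P5 → J (d²=11705.00)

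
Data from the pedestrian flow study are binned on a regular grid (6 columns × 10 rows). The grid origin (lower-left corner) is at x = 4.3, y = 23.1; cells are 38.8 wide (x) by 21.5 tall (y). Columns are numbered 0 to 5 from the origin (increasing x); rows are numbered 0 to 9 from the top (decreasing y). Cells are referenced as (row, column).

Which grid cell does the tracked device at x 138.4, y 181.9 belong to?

Column index: ⌊(138.4 − 4.3) / 38.8⌋ = ⌊3.456⌋ = 3
Row offset from origin: ⌊(181.9 − 23.1) / 21.5⌋ = ⌊7.386⌋ = 7 → row 2 (counted from top)

(2, 3)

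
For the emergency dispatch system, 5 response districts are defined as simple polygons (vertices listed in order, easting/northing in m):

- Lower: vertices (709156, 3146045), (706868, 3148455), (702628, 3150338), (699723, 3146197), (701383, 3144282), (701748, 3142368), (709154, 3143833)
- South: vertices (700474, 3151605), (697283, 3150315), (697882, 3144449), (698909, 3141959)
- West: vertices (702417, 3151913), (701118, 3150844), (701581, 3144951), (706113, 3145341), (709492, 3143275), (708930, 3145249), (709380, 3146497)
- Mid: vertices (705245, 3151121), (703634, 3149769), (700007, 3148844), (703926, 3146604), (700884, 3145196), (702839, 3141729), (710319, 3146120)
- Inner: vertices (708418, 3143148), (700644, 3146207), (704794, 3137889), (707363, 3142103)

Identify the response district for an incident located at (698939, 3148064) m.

Cast a ray rightward from (698939, 3148064). For each polygon, the edges (by vertex number in listed order) whose endpoints lie on opposite sides of northing = 3148064, where each meets that height, and whether that is right or left of the point:
Lower: 1–2 at easting≈707239.2 (right), 3–4 at easting≈701032.7 (right) → 2 crossings.
South: 2–3 at easting≈697512.9 (left), 4–1 at easting≈699899.5 (right) → 1 crossing.
West: 2–3 at easting≈701336.4 (right), 7–1 at easting≈707365.4 (right) → 2 crossings.
Mid: 3–4 at easting≈701371.7 (right), 7–1 at easting≈708346.6 (right) → 2 crossings.
Inner: no edge straddles that height → 0 crossings.
Only South has an odd count, so the point is inside South.

South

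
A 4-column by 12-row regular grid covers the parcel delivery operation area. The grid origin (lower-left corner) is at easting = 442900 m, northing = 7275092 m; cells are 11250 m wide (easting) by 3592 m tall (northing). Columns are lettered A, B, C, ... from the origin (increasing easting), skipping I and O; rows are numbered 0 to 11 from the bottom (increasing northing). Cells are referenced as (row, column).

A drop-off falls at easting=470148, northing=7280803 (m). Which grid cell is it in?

(1, C)

Column index: ⌊(470148 − 442900) / 11250⌋ = ⌊2.422⌋ = 2 → column C
Row offset from origin: ⌊(7280803 − 7275092) / 3592⌋ = ⌊1.590⌋ = 1 → row 1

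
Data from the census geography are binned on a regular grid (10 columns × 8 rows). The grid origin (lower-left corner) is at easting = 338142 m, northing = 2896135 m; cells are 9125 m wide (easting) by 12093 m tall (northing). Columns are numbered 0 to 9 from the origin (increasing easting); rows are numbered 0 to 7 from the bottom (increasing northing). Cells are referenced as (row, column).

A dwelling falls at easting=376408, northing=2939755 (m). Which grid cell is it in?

(3, 4)

Column index: ⌊(376408 − 338142) / 9125⌋ = ⌊4.194⌋ = 4
Row offset from origin: ⌊(2939755 − 2896135) / 12093⌋ = ⌊3.607⌋ = 3 → row 3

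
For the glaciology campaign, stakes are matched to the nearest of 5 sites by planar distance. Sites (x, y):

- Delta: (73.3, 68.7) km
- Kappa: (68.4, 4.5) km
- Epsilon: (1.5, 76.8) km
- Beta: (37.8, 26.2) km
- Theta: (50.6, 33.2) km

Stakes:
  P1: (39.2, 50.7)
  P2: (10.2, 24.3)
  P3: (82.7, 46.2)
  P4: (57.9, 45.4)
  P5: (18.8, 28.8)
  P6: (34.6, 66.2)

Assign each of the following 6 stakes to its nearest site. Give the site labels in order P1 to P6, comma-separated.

P1 → Theta (d²=436.21)
P2 → Beta (d²=765.37)
P3 → Delta (d²=594.61)
P4 → Theta (d²=202.13)
P5 → Beta (d²=367.76)
P6 → Epsilon (d²=1207.97)

Theta, Beta, Delta, Theta, Beta, Epsilon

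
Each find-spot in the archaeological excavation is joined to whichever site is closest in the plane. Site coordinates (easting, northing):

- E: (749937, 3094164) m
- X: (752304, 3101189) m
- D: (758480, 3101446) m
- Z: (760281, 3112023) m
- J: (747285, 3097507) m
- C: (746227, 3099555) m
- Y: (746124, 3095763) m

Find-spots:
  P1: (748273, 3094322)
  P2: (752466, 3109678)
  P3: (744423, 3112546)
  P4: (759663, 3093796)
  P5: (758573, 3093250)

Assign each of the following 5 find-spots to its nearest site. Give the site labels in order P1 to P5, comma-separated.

E, Z, C, D, D

P1 → E (d²=2793860.00)
P2 → Z (d²=66573250.00)
P3 → C (d²=172020497.00)
P4 → D (d²=59921989.00)
P5 → D (d²=67183065.00)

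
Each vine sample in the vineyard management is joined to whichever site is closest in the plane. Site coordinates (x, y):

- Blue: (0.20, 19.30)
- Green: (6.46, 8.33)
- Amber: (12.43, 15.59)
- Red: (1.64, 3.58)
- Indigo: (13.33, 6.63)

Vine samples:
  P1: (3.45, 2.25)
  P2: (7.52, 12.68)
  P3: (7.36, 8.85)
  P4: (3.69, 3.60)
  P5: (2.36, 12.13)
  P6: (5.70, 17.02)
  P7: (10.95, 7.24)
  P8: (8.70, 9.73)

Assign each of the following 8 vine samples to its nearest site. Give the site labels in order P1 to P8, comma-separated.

P1 → Red (d²=5.05)
P2 → Green (d²=20.05)
P3 → Green (d²=1.08)
P4 → Red (d²=4.20)
P5 → Green (d²=31.25)
P6 → Blue (d²=35.45)
P7 → Indigo (d²=6.04)
P8 → Green (d²=6.98)

Red, Green, Green, Red, Green, Blue, Indigo, Green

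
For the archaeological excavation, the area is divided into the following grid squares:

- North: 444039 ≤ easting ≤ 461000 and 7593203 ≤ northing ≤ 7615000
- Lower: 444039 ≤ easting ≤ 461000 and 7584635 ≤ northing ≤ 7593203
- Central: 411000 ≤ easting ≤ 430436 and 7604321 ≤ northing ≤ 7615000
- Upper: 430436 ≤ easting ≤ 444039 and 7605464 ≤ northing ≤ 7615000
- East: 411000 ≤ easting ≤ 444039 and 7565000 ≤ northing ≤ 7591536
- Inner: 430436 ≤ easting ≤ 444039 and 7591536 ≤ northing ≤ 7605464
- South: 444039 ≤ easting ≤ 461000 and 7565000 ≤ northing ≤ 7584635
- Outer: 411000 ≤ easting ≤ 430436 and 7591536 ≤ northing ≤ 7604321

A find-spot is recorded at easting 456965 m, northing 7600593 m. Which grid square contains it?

North

The point has easting = 456965 and northing = 7600593.
Only North satisfies 444039 ≤ easting ≤ 461000 and 7593203 ≤ northing ≤ 7615000.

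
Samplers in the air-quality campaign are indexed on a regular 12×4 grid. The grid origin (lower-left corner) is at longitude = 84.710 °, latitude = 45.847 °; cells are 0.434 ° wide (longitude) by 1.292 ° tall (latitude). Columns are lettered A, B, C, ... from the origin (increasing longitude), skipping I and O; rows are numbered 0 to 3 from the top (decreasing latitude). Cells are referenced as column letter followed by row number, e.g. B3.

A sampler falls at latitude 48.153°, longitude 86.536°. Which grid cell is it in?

E2

Column index: ⌊(86.536 − 84.710) / 0.434⌋ = ⌊4.207⌋ = 4 → column E
Row offset from origin: ⌊(48.153 − 45.847) / 1.292⌋ = ⌊1.785⌋ = 1 → row 2 (counted from top)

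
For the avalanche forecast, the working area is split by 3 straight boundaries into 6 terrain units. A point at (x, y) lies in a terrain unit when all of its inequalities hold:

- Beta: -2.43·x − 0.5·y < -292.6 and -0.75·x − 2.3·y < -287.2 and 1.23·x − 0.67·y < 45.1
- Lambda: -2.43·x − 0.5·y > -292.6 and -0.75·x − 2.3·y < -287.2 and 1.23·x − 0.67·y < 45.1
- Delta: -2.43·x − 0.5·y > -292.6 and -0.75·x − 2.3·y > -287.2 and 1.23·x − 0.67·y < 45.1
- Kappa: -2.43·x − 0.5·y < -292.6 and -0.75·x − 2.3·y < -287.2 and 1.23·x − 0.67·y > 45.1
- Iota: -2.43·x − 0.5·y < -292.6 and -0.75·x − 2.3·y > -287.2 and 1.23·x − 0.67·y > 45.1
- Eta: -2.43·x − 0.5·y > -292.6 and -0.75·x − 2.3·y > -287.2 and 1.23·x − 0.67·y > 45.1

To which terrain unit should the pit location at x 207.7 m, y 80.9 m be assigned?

Kappa

-2.43·207.7 − 0.5·80.9 = -545.161, which is < -292.6
-0.75·207.7 − 2.3·80.9 = -341.845, which is < -287.2
1.23·207.7 − 0.67·80.9 = 201.268, which is > 45.1
This sign pattern matches Kappa.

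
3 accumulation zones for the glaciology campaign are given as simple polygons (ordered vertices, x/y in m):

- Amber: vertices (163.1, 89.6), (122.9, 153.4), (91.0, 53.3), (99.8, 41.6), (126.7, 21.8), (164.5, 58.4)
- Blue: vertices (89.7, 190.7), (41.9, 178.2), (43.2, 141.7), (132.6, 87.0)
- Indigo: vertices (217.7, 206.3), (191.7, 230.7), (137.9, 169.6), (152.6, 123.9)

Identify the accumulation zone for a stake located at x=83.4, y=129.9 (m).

Blue

Cast a ray rightward from (83.4, 129.9). For each polygon, the edges (by vertex number in listed order) whose endpoints lie on opposite sides of y = 129.9, where each meets that height, and whether that is right or left of the point:
Amber: 1–2 at x≈137.71 (right), 2–3 at x≈115.41 (right) → 2 crossings.
Blue: 3–4 at x≈62.49 (left), 4–1 at x≈114.85 (right) → 1 crossing.
Indigo: 3–4 at x≈150.67 (right), 4–1 at x≈157.34 (right) → 2 crossings.
Only Blue has an odd count, so the point is inside Blue.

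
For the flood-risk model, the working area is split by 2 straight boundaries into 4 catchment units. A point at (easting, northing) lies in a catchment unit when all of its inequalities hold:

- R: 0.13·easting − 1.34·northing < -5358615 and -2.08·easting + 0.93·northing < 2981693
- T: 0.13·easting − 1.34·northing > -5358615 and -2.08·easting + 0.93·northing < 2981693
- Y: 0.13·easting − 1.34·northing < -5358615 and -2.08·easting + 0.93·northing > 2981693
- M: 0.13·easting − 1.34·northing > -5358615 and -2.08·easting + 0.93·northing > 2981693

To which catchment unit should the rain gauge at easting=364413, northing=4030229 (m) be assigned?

M

0.13·364413 − 1.34·4030229 = -5353133.170, which is > -5358615
-2.08·364413 + 0.93·4030229 = 2990133.930, which is > 2981693
This sign pattern matches M.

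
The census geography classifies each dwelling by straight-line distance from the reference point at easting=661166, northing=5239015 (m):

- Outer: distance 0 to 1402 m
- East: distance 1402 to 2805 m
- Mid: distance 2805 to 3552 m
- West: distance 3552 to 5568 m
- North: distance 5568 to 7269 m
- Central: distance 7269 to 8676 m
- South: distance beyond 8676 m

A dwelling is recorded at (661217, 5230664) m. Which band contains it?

Central

Distance = √((661217−661166)² + (5230664−5239015)²) = √(2601.000 + 69739201.000) = 8351.156 m.
7269 ≤ 8351.156 < 8676 → Central.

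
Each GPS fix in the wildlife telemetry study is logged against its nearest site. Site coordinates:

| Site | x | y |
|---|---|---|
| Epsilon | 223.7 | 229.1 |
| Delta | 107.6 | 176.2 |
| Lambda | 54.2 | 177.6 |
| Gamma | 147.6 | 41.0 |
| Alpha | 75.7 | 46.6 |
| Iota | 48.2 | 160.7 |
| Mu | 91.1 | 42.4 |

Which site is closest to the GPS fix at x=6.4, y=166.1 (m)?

Squared distances to each site:
Epsilon: 51188.290; Delta: 10343.450; Lambda: 2417.090; Gamma: 35587.450; Alpha: 19082.740; Iota: 1776.400; Mu: 22475.780.
Minimum at Iota.

Iota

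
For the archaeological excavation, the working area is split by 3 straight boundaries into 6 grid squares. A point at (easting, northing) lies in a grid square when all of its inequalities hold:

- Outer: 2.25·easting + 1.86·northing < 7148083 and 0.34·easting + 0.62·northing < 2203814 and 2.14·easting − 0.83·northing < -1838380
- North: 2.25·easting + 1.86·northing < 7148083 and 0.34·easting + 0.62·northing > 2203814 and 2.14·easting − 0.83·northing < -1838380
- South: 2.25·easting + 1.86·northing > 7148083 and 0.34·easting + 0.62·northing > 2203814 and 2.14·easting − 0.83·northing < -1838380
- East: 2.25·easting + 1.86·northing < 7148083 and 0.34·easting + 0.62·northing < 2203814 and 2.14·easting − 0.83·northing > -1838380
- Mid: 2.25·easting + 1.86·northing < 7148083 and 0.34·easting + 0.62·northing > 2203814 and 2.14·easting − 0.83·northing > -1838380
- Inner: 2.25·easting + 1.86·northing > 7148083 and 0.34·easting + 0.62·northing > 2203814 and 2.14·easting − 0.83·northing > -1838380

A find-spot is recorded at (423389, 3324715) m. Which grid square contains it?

2.25·423389 + 1.86·3324715 = 7136595.150, which is < 7148083
0.34·423389 + 0.62·3324715 = 2205275.560, which is > 2203814
2.14·423389 − 0.83·3324715 = -1853460.990, which is < -1838380
This sign pattern matches North.

North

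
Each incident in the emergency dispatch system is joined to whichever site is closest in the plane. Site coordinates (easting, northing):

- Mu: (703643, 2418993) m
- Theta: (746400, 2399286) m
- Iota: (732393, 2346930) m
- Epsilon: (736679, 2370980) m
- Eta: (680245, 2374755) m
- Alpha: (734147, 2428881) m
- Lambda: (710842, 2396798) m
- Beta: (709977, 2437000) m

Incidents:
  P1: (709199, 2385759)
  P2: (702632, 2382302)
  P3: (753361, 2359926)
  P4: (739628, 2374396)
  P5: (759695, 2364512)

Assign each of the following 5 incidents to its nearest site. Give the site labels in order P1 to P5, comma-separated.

Lambda, Lambda, Epsilon, Epsilon, Epsilon

P1 → Lambda (d²=124558970.00)
P2 → Lambda (d²=277538116.00)
P3 → Epsilon (d²=400480040.00)
P4 → Epsilon (d²=20365657.00)
P5 → Epsilon (d²=571571280.00)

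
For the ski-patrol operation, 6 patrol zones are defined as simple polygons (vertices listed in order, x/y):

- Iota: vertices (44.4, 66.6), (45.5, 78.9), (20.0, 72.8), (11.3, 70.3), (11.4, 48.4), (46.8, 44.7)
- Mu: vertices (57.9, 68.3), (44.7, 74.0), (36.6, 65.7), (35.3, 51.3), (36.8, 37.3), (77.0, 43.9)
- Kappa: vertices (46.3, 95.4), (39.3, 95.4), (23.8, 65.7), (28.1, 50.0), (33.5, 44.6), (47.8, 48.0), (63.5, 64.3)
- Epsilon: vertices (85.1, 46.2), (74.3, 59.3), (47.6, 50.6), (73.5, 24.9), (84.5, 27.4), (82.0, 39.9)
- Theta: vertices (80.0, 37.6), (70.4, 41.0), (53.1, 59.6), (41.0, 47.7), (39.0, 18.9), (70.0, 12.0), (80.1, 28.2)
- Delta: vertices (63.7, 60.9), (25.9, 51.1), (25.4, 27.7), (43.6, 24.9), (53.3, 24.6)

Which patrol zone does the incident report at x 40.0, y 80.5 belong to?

Cast a ray rightward from (40.0, 80.5). For each polygon, the edges (by vertex number in listed order) whose endpoints lie on opposite sides of y = 80.5, where each meets that height, and whether that is right or left of the point:
Iota: no edge straddles that height → 0 crossings.
Mu: no edge straddles that height → 0 crossings.
Kappa: 2–3 at x≈31.52 (left), 7–1 at x≈54.54 (right) → 1 crossing.
Epsilon: no edge straddles that height → 0 crossings.
Theta: no edge straddles that height → 0 crossings.
Delta: no edge straddles that height → 0 crossings.
Only Kappa has an odd count, so the point is inside Kappa.

Kappa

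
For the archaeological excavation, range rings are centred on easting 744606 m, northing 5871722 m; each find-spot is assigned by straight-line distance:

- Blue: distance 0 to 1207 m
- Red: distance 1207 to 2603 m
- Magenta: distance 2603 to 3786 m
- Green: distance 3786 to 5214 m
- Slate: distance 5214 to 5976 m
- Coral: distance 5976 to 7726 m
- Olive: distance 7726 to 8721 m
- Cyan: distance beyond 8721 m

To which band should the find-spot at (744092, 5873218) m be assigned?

Distance = √((744092−744606)² + (5873218−5871722)²) = √(264196.000 + 2238016.000) = 1581.838 m.
1207 ≤ 1581.838 < 2603 → Red.

Red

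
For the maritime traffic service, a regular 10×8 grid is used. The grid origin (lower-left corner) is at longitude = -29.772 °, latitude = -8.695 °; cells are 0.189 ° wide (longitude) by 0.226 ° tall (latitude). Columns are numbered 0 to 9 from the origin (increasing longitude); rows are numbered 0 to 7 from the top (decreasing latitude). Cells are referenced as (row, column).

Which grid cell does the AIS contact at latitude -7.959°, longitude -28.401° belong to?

(4, 7)

Column index: ⌊(-28.401 − -29.772) / 0.189⌋ = ⌊7.254⌋ = 7
Row offset from origin: ⌊(-7.959 − -8.695) / 0.226⌋ = ⌊3.257⌋ = 3 → row 4 (counted from top)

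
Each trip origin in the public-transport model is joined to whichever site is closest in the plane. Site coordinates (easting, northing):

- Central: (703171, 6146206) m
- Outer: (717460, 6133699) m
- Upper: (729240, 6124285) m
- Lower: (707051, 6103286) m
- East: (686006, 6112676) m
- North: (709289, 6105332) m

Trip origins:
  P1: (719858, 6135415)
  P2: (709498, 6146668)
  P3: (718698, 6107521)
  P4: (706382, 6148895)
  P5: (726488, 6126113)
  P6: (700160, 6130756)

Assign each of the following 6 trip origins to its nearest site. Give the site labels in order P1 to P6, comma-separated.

Outer, Central, North, Central, Upper, Central

P1 → Outer (d²=8695060.00)
P2 → Central (d²=40244373.00)
P3 → North (d²=93321002.00)
P4 → Central (d²=17541242.00)
P5 → Upper (d²=10915088.00)
P6 → Central (d²=247768621.00)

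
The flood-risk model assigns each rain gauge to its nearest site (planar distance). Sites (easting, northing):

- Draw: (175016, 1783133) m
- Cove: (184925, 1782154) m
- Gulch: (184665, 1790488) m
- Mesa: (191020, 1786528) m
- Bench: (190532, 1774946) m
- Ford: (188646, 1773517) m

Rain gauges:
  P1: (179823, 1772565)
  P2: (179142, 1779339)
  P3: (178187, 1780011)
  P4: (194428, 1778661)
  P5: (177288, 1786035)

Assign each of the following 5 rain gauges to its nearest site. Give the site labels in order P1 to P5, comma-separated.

Ford, Draw, Draw, Bench, Draw

P1 → Ford (d²=78751633.00)
P2 → Draw (d²=31418312.00)
P3 → Draw (d²=19802125.00)
P4 → Bench (d²=28980041.00)
P5 → Draw (d²=13583588.00)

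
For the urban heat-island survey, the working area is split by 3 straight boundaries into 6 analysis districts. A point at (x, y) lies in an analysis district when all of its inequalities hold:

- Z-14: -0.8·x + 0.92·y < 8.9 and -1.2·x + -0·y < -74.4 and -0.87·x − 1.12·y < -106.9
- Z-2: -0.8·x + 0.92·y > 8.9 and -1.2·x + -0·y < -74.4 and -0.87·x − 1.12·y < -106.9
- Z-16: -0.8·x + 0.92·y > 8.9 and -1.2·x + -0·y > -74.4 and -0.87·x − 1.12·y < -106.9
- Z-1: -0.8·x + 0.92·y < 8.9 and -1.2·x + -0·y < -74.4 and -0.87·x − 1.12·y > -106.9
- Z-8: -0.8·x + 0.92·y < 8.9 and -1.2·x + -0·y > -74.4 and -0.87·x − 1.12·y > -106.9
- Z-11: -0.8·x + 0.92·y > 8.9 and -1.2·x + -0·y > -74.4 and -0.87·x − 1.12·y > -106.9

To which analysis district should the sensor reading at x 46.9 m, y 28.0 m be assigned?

Z-8

-0.8·46.9 + 0.92·28.0 = -11.760, which is < 8.9
-1.2·46.9 + -0·28.0 = -56.280, which is > -74.4
-0.87·46.9 − 1.12·28.0 = -72.163, which is > -106.9
This sign pattern matches Z-8.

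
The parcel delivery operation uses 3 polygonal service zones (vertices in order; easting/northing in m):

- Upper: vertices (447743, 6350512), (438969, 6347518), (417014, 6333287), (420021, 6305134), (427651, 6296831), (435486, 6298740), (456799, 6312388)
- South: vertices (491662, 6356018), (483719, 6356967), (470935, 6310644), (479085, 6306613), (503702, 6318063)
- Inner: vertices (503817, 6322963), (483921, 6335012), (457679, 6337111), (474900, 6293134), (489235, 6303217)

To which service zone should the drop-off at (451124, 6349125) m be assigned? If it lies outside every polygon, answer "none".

Cast a ray rightward from (451124, 6349125). For each polygon, the edges (by vertex number in listed order) whose endpoints lie on opposite sides of northing = 6349125, where each meets that height, and whether that is right or left of the point:
Upper: 1–2 at easting≈443678.4 (left), 7–1 at easting≈448072.5 (left) → 0 crossings.
South: 2–3 at easting≈481554.8 (right), 5–1 at easting≈493848.6 (right) → 2 crossings.
Inner: no edge straddles that height → 0 crossings.
All counts are even, so the point lies outside every listed polygon.

none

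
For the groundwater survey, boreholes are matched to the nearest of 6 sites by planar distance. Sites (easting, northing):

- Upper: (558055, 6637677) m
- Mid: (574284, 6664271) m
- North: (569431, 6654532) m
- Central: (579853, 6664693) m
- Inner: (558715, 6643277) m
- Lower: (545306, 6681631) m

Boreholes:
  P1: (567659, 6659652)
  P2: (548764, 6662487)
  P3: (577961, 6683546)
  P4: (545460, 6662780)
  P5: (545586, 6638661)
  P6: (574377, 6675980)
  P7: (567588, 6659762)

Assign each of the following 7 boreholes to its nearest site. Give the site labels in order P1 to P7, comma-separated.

North, Lower, Central, Lower, Upper, Mid, North

P1 → North (d²=29354384.00)
P2 → Lower (d²=378450500.00)
P3 → Central (d²=359015273.00)
P4 → Lower (d²=355383917.00)
P5 → Upper (d²=156444217.00)
P6 → Mid (d²=137109330.00)
P7 → North (d²=30749549.00)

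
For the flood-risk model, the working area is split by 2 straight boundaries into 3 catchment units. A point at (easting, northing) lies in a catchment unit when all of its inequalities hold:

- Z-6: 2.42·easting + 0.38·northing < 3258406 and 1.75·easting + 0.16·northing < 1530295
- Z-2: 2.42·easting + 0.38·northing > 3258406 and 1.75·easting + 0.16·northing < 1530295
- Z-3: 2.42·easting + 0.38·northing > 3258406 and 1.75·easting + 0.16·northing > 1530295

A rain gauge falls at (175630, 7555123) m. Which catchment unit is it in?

Z-2

2.42·175630 + 0.38·7555123 = 3295971.340, which is > 3258406
1.75·175630 + 0.16·7555123 = 1516172.180, which is < 1530295
This sign pattern matches Z-2.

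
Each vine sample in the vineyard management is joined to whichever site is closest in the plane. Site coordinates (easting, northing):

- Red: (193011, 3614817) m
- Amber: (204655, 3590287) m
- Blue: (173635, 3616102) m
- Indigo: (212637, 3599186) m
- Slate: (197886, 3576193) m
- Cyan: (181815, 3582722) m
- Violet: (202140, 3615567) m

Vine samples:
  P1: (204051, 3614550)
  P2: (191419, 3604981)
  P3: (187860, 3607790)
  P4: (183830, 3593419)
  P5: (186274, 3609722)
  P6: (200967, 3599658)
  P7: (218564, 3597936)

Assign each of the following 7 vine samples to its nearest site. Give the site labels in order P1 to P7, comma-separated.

Violet, Red, Red, Cyan, Red, Amber, Indigo

P1 → Violet (d²=4686210.00)
P2 → Red (d²=99281360.00)
P3 → Red (d²=75911530.00)
P4 → Cyan (d²=118486034.00)
P5 → Red (d²=71346194.00)
P6 → Amber (d²=101416985.00)
P7 → Indigo (d²=36691829.00)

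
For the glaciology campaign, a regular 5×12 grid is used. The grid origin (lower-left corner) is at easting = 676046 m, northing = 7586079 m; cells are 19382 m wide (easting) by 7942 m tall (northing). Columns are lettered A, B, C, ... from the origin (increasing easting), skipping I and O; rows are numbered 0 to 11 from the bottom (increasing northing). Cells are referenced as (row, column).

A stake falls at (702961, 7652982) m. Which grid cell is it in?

Column index: ⌊(702961 − 676046) / 19382⌋ = ⌊1.389⌋ = 1 → column B
Row offset from origin: ⌊(7652982 − 7586079) / 7942⌋ = ⌊8.424⌋ = 8 → row 8

(8, B)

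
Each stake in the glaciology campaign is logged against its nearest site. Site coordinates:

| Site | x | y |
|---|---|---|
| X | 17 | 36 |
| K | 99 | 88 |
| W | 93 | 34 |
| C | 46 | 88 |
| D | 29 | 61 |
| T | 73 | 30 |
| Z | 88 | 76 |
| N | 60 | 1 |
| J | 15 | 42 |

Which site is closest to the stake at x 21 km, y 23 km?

X

Squared distances to each site:
X: 185.000; K: 10309.000; W: 5305.000; C: 4850.000; D: 1508.000; T: 2753.000; Z: 7298.000; N: 2005.000; J: 397.000.
Minimum at X.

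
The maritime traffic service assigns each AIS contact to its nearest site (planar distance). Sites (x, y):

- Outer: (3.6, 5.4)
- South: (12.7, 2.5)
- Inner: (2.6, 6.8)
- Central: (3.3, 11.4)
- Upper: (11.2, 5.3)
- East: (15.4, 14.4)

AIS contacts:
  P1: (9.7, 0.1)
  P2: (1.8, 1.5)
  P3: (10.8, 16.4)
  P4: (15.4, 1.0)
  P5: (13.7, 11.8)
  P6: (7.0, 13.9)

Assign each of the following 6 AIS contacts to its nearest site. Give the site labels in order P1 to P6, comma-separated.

South, Outer, East, South, East, Central

P1 → South (d²=14.76)
P2 → Outer (d²=18.45)
P3 → East (d²=25.16)
P4 → South (d²=9.54)
P5 → East (d²=9.65)
P6 → Central (d²=19.94)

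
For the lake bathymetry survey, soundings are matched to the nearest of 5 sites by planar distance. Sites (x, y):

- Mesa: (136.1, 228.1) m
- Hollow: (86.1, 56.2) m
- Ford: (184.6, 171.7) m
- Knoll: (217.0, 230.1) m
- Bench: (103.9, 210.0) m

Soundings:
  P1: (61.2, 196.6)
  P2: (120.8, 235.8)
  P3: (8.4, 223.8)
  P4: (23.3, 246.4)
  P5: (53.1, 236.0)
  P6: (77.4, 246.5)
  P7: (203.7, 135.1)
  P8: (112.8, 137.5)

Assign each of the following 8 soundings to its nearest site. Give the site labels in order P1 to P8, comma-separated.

Bench, Mesa, Bench, Bench, Bench, Bench, Ford, Bench

P1 → Bench (d²=2002.85)
P2 → Mesa (d²=293.38)
P3 → Bench (d²=9310.69)
P4 → Bench (d²=7821.32)
P5 → Bench (d²=3256.64)
P6 → Bench (d²=2034.50)
P7 → Ford (d²=1704.37)
P8 → Bench (d²=5335.46)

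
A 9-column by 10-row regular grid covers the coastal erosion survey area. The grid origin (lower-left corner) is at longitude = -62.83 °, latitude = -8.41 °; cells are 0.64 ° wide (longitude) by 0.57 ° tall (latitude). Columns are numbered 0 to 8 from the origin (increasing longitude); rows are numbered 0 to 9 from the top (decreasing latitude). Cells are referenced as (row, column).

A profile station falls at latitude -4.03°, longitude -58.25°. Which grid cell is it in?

Column index: ⌊(-58.25 − -62.83) / 0.64⌋ = ⌊7.156⌋ = 7
Row offset from origin: ⌊(-4.03 − -8.41) / 0.57⌋ = ⌊7.684⌋ = 7 → row 2 (counted from top)

(2, 7)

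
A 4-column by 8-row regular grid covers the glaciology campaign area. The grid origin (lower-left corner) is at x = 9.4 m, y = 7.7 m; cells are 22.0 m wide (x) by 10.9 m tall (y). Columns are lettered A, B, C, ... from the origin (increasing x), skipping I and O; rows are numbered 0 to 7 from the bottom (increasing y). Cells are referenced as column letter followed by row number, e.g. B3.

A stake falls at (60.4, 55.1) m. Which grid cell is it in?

C4

Column index: ⌊(60.4 − 9.4) / 22.0⌋ = ⌊2.318⌋ = 2 → column C
Row offset from origin: ⌊(55.1 − 7.7) / 10.9⌋ = ⌊4.349⌋ = 4 → row 4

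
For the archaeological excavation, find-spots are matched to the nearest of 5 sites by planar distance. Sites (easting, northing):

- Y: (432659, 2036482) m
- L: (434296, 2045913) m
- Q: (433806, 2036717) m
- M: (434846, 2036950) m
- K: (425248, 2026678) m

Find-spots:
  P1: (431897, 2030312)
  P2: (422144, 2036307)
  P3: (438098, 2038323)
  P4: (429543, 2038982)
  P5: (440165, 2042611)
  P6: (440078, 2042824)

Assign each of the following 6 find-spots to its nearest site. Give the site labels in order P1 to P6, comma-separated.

P1 → Y (d²=38649544.00)
P2 → K (d²=102352457.00)
P3 → M (d²=12460633.00)
P4 → Y (d²=15959456.00)
P5 → L (d²=45348365.00)
P6 → L (d²=42973445.00)

Y, K, M, Y, L, L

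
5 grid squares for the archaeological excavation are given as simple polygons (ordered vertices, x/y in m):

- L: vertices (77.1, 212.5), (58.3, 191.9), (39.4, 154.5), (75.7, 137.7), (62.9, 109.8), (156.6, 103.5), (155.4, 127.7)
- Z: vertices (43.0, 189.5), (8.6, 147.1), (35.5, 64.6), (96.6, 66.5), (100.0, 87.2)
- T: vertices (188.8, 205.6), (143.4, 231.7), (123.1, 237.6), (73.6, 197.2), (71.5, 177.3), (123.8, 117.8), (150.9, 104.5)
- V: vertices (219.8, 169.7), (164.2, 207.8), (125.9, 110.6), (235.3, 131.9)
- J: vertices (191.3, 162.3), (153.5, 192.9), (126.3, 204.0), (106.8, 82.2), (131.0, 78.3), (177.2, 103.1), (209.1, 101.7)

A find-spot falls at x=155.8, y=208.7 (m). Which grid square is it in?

T

Cast a ray rightward from (155.8, 208.7). For each polygon, the edges (by vertex number in listed order) whose endpoints lie on opposite sides of y = 208.7, where each meets that height, and whether that is right or left of the point:
L: 1–2 at x≈73.63 (left), 7–1 at x≈80.61 (left) → 0 crossings.
Z: no edge straddles that height → 0 crossings.
T: 1–2 at x≈183.41 (right), 3–4 at x≈87.69 (left) → 1 crossing.
V: no edge straddles that height → 0 crossings.
J: no edge straddles that height → 0 crossings.
Only T has an odd count, so the point is inside T.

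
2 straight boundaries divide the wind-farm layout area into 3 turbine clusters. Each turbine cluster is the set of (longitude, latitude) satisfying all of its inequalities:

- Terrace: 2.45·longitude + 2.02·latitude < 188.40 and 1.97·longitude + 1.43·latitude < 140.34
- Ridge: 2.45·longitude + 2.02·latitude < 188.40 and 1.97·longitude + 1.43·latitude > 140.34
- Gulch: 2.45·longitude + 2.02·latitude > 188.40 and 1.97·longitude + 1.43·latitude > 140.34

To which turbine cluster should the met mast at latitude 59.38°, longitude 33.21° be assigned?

2.45·33.21 + 2.02·59.38 = 201.312, which is > 188.40
1.97·33.21 + 1.43·59.38 = 150.337, which is > 140.34
This sign pattern matches Gulch.

Gulch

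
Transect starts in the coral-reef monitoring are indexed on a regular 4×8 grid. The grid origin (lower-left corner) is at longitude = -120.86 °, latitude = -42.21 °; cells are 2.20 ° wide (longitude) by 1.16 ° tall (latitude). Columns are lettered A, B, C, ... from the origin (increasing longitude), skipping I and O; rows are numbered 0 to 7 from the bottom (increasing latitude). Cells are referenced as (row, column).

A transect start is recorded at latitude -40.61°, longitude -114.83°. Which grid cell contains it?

(1, C)

Column index: ⌊(-114.83 − -120.86) / 2.20⌋ = ⌊2.741⌋ = 2 → column C
Row offset from origin: ⌊(-40.61 − -42.21) / 1.16⌋ = ⌊1.379⌋ = 1 → row 1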